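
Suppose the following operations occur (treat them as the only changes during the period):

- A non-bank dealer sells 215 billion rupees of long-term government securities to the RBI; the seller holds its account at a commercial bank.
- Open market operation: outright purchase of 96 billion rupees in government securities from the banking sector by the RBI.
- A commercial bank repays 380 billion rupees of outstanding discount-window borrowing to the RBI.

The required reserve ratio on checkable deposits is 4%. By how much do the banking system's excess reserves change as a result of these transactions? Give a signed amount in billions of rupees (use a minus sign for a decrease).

-77.6 billion

Asset purchase (from non-banks) 215 billion rupees: reserves +215B, deposits +215B.
OMO purchase (from banks) 96 billion rupees: reserves +96B, deposits 0.
Discount-window repayment 380 billion rupees: reserves −380B, deposits 0.
Totals: Δreserves = −69B, Δdeposits = +215B.
Δrequired reserves = 4% × +215B = +8.6B.
Δexcess reserves = Δreserves − Δrequired = −69B − (+8.6B) = -77.6 billion.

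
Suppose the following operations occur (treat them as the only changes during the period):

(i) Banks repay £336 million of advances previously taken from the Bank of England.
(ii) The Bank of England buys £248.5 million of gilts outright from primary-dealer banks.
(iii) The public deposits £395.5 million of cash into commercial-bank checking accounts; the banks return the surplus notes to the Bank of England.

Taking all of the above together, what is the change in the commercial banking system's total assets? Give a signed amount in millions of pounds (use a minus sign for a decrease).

+£59.5 million

Bank of England balance sheet:
  Assets:      Securities +£248.5M, Loans to banks −£336M
  Liabilities: Bank reserves +£308M, Currency in circulation −£395.5M
Commercial banking system:
  Assets:      Reserves at CB +£308M, Securities −£248.5M
  Liabilities: Checkable deposits +£395.5M, Borrowings from CB −£336M
Change in total bank assets = +£59.5 million.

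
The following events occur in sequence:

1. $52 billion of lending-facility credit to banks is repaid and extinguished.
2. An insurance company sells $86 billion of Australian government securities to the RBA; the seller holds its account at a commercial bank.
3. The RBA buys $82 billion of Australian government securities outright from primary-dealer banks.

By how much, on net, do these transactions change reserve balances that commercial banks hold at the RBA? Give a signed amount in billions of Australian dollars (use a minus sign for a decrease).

+$116 billion

RBA balance sheet:
  Assets:      Securities +$168B, Loans to banks −$52B
  Liabilities: Bank reserves +$116B
Commercial banking system:
  Assets:      Reserves at CB +$116B, Securities −$82B
  Liabilities: Checkable deposits +$86B, Borrowings from CB −$52B
So the change in reserve balances that commercial banks hold at the RBA is +$116 billion.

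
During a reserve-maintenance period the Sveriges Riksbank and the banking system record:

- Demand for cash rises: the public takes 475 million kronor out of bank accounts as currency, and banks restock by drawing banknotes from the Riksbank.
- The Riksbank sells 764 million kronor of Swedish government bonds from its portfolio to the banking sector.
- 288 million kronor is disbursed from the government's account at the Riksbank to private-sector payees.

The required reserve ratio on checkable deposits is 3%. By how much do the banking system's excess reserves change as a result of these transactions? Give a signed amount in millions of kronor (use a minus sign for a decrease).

-945.39 million

Currency withdrawal 475 million kronor: reserves −475M, deposits −475M.
OMO sale (to banks) 764 million kronor: reserves −764M, deposits 0.
Government spending 288 million kronor: reserves +288M, deposits +288M.
Totals: Δreserves = −951M, Δdeposits = −187M.
Δrequired reserves = 3% × −187M = −5.61M.
Δexcess reserves = Δreserves − Δrequired = −951M − (−5.61M) = -945.39 million.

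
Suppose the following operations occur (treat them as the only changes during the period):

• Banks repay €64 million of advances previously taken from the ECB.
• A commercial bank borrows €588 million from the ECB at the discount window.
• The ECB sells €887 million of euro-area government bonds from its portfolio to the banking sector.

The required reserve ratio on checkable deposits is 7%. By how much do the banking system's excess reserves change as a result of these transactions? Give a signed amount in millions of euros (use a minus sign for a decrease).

-€363 million

Discount-window repayment €64 million: reserves −€64M, deposits 0.
Discount-window loan €588 million: reserves +€588M, deposits 0.
OMO sale (to banks) €887 million: reserves −€887M, deposits 0.
Totals: Δreserves = −€363M, Δdeposits = 0.
Δrequired reserves = 7% × 0 = 0.
Δexcess reserves = Δreserves − Δrequired = −€363M − (0) = -€363 million.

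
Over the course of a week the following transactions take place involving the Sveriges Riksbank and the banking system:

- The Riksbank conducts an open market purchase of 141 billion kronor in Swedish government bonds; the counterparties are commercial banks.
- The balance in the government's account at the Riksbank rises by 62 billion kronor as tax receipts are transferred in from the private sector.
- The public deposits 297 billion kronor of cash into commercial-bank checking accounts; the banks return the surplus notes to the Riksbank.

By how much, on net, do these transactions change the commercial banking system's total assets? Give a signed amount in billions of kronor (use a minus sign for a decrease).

+235 billion

OMO purchase (from banks) 141 billion kronor: just an asset swap on bank balance sheets → 0.
Government account inflow 62 billion kronor: bank balance sheets shrink → −62B.
Currency deposit 297 billion kronor: bank balance sheets expand → +297B.
Net: 0 − 62 + 297 = +235 billion.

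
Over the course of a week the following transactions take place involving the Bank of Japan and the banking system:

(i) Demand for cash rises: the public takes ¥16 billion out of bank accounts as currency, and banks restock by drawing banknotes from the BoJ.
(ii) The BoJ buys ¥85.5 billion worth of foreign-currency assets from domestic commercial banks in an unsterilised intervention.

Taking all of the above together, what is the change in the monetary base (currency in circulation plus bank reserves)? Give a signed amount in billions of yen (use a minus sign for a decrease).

BoJ balance sheet:
  Assets:      Foreign assets +¥85.5B
  Liabilities: Bank reserves +¥69.5B, Currency in circulation +¥16B
Commercial banking system:
  Assets:      Reserves at CB +¥69.5B, Foreign assets −¥85.5B
  Liabilities: Checkable deposits −¥16B
Monetary base = currency + reserves: +¥16B + (+¥69.5B) = +¥85.5 billion.

+¥85.5 billion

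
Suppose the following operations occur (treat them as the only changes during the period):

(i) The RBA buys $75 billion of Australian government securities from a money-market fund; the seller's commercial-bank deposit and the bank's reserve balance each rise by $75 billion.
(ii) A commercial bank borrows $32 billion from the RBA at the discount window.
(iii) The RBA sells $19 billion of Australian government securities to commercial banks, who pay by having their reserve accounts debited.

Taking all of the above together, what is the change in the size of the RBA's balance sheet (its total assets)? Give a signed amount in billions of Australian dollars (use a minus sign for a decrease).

+$88 billion

Asset purchase (from non-banks) $75 billion: an RBA asset is acquired → +$75B.
Discount-window loan $32 billion: an RBA asset is acquired → +$32B.
OMO sale (to banks) $19 billion: an RBA asset is shed → −$19B.
Net: 75 + 32 − 19 = +$88 billion.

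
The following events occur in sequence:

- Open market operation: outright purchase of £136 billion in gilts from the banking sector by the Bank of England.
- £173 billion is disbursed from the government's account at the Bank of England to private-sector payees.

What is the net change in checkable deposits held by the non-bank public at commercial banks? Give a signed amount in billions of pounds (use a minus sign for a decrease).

OMO purchase (from banks) £136 billion: the counterparty is a bank, so public deposits are unchanged → 0.
Government spending £173 billion: non-bank counterparties' bank balances rise → +£173B.
Net: 0 + 173 = +£173 billion.

+£173 billion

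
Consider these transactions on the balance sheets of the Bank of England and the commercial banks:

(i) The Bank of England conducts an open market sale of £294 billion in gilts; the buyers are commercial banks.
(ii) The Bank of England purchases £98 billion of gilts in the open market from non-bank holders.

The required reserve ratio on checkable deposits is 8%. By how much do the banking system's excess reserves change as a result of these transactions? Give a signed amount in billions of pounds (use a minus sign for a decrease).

-£203.84 billion

OMO sale (to banks) £294 billion: reserves −£294B, deposits 0.
Asset purchase (from non-banks) £98 billion: reserves +£98B, deposits +£98B.
Totals: Δreserves = −£196B, Δdeposits = +£98B.
Δrequired reserves = 8% × +£98B = +£7.84B.
Δexcess reserves = Δreserves − Δrequired = −£196B − (+£7.84B) = -£203.84 billion.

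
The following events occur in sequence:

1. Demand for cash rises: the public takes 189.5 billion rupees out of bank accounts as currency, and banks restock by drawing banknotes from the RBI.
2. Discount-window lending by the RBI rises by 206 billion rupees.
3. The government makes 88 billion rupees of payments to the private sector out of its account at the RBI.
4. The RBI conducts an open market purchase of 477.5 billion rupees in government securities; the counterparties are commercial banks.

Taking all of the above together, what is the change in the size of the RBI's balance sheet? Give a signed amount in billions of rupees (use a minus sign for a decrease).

Currency withdrawal 189.5 billion rupees: only the composition of liabilities changes → 0.
Discount-window loan 206 billion rupees: an RBI asset is acquired → +206B.
Government spending 88 billion rupees: only the composition of liabilities changes → 0.
OMO purchase (from banks) 477.5 billion rupees: an RBI asset is acquired → +477.5B.
Net: 0 + 206 + 0 + 477.5 = +683.5 billion.

+683.5 billion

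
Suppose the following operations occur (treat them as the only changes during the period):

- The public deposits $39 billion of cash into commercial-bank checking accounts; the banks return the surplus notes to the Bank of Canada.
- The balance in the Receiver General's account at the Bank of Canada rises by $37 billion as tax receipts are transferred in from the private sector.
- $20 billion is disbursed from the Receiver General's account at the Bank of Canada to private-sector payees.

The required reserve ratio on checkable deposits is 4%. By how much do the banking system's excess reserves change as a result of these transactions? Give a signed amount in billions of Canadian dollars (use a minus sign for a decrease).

Currency deposit $39 billion: reserves +$39B, deposits +$39B.
Government account inflow $37 billion: reserves −$37B, deposits −$37B.
Government spending $20 billion: reserves +$20B, deposits +$20B.
Totals: Δreserves = +$22B, Δdeposits = +$22B.
Δrequired reserves = 4% × +$22B = +$0.88B.
Δexcess reserves = Δreserves − Δrequired = +$22B − (+$0.88B) = +$21.12 billion.

+$21.12 billion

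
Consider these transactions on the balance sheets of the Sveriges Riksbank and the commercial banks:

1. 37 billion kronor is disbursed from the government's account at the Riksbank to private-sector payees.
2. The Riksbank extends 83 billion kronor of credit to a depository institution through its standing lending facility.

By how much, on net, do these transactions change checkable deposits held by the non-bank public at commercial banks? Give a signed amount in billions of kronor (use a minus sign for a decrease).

+37 billion

Government spending 37 billion kronor: non-bank counterparties' bank balances rise → +37B.
Discount-window loan 83 billion kronor: the counterparty is a bank, so public deposits are unchanged → 0.
Net: 37 + 0 = +37 billion.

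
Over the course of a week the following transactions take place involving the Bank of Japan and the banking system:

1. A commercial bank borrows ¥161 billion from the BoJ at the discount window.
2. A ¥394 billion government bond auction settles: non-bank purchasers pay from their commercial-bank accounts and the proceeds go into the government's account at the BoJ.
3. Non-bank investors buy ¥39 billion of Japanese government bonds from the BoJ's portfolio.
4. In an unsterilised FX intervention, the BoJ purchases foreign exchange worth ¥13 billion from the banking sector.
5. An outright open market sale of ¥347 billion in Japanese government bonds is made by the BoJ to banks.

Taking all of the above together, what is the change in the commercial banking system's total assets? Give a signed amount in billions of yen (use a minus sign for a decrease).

BoJ balance sheet:
  Assets:      Securities −¥386B, Loans to banks +¥161B, Foreign assets +¥13B
  Liabilities: Bank reserves −¥606B, Government deposits +¥394B
Commercial banking system:
  Assets:      Reserves at CB −¥606B, Securities +¥347B, Foreign assets −¥13B
  Liabilities: Checkable deposits −¥433B, Borrowings from CB +¥161B
Change in total bank assets = -¥272 billion.

-¥272 billion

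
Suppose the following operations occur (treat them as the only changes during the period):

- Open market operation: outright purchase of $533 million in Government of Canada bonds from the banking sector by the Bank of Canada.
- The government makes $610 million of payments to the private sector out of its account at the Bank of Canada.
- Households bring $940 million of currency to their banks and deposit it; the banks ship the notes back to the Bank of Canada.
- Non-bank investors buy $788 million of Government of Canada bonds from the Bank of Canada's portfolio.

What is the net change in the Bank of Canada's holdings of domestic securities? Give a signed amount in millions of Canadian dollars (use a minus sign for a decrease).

OMO purchase (from banks) $533 million: securities added to the Bank of Canada's portfolio → +$533M.
Government spending $610 million: the Bank of Canada's securities portfolio is untouched → 0.
Currency deposit $940 million: the Bank of Canada's securities portfolio is untouched → 0.
Asset sale (to non-banks) $788 million: securities removed from the Bank of Canada's portfolio → −$788M.
Net: 533 + 0 + 0 − 788 = -$255 million.

-$255 million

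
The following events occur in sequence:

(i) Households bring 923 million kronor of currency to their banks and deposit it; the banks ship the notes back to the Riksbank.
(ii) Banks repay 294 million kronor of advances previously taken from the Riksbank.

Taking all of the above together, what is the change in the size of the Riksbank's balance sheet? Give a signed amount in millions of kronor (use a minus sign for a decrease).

-294 million

Riksbank balance sheet:
  Assets:      Loans to banks −294M
  Liabilities: Bank reserves +629M, Currency in circulation −923M
Commercial banking system:
  Assets:      Reserves at CB +629M
  Liabilities: Checkable deposits +923M, Borrowings from CB −294M
Change in total Riksbank assets = -294 million.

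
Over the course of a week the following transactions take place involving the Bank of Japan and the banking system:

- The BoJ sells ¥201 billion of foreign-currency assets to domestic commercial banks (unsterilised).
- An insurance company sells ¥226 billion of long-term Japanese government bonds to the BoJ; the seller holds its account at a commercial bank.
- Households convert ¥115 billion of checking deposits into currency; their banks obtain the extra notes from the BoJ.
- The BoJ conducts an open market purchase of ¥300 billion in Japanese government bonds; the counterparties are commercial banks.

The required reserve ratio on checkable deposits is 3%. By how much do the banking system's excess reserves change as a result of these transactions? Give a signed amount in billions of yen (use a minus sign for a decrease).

FX sale ¥201 billion: reserves −¥201B, deposits 0.
Asset purchase (from non-banks) ¥226 billion: reserves +¥226B, deposits +¥226B.
Currency withdrawal ¥115 billion: reserves −¥115B, deposits −¥115B.
OMO purchase (from banks) ¥300 billion: reserves +¥300B, deposits 0.
Totals: Δreserves = +¥210B, Δdeposits = +¥111B.
Δrequired reserves = 3% × +¥111B = +¥3.33B.
Δexcess reserves = Δreserves − Δrequired = +¥210B − (+¥3.33B) = +¥206.67 billion.

+¥206.67 billion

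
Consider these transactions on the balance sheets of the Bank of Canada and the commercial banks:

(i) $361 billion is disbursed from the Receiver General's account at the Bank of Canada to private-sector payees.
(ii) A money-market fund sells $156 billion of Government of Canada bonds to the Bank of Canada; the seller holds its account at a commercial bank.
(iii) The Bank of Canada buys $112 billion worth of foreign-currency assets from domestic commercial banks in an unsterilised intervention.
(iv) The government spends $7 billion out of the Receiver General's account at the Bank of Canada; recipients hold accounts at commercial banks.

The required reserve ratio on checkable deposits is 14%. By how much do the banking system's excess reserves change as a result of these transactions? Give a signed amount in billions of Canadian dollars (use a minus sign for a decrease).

Government spending $361 billion: reserves +$361B, deposits +$361B.
Asset purchase (from non-banks) $156 billion: reserves +$156B, deposits +$156B.
FX purchase $112 billion: reserves +$112B, deposits 0.
Government spending $7 billion: reserves +$7B, deposits +$7B.
Totals: Δreserves = +$636B, Δdeposits = +$524B.
Δrequired reserves = 14% × +$524B = +$73.36B.
Δexcess reserves = Δreserves − Δrequired = +$636B − (+$73.36B) = +$562.64 billion.

+$562.64 billion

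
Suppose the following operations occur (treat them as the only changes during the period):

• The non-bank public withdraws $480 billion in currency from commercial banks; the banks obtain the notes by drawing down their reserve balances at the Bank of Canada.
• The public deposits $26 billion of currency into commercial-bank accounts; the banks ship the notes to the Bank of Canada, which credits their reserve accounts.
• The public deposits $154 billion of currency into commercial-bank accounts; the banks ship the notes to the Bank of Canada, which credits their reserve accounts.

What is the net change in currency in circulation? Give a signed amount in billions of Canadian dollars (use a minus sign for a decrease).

Bank of Canada balance sheet:
  Assets:      no change
  Liabilities: Bank reserves −$300B, Currency in circulation +$300B
So the change in currency in circulation is +$300 billion.

+$300 billion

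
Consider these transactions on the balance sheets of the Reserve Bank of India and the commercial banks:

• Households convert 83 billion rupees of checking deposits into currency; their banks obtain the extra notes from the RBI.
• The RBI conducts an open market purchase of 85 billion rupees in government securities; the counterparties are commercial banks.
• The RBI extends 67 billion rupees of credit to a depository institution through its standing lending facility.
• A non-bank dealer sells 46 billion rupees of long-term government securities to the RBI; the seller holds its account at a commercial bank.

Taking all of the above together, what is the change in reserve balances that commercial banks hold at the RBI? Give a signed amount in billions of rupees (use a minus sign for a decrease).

RBI balance sheet:
  Assets:      Securities +131B, Loans to banks +67B
  Liabilities: Bank reserves +115B, Currency in circulation +83B
So the change in reserve balances that commercial banks hold at the RBI is +115 billion.

+115 billion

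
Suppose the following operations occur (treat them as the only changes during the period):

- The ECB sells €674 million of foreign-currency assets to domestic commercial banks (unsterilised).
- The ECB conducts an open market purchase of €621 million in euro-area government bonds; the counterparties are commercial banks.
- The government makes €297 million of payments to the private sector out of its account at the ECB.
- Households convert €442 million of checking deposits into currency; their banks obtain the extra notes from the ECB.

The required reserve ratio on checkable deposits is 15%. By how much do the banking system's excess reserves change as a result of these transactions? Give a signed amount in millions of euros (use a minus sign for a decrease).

FX sale €674 million: reserves −€674M, deposits 0.
OMO purchase (from banks) €621 million: reserves +€621M, deposits 0.
Government spending €297 million: reserves +€297M, deposits +€297M.
Currency withdrawal €442 million: reserves −€442M, deposits −€442M.
Totals: Δreserves = −€198M, Δdeposits = −€145M.
Δrequired reserves = 15% × −€145M = −€21.75M.
Δexcess reserves = Δreserves − Δrequired = −€198M − (−€21.75M) = -€176.25 million.

-€176.25 million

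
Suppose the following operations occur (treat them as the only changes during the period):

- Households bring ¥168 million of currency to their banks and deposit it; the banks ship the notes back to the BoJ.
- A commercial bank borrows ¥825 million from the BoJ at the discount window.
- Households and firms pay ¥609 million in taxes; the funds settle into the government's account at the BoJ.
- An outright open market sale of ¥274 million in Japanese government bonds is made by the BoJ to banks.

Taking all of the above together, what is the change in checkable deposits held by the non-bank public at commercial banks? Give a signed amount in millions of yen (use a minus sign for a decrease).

-¥441 million

Currency deposit ¥168 million: non-bank counterparties' bank balances rise → +¥168M.
Discount-window loan ¥825 million: the counterparty is a bank, so public deposits are unchanged → 0.
Government account inflow ¥609 million: non-bank counterparties' bank balances fall → −¥609M.
OMO sale (to banks) ¥274 million: the counterparty is a bank, so public deposits are unchanged → 0.
Net: 168 + 0 − 609 + 0 = -¥441 million.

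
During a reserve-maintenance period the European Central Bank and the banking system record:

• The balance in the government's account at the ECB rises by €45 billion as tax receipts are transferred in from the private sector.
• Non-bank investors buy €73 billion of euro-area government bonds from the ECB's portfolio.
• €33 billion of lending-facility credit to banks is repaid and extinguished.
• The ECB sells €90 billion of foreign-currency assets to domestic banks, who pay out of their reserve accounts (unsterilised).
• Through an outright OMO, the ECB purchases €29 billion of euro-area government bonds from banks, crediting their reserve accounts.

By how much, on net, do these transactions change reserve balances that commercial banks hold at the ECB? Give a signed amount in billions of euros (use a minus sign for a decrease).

ECB balance sheet:
  Assets:      Securities −€44B, Loans to banks −€33B, Foreign assets −€90B
  Liabilities: Bank reserves −€212B, Government deposits +€45B
Commercial banking system:
  Assets:      Reserves at CB −€212B, Securities −€29B, Foreign assets +€90B
  Liabilities: Checkable deposits −€118B, Borrowings from CB −€33B
So the change in reserve balances that commercial banks hold at the ECB is -€212 billion.

-€212 billion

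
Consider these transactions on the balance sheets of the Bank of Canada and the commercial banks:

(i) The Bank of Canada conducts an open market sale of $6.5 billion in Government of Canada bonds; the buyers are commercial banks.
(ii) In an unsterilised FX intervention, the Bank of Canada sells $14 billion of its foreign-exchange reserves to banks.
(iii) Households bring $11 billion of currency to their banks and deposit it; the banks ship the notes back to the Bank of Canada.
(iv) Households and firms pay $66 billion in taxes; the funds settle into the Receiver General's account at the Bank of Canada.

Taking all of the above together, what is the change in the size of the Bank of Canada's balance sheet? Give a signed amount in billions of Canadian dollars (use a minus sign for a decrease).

-$20.5 billion

Bank of Canada balance sheet:
  Assets:      Securities −$6.5B, Foreign assets −$14B
  Liabilities: Bank reserves −$75.5B, Currency in circulation −$11B, Government deposits +$66B
Change in total Bank of Canada assets = -$20.5 billion.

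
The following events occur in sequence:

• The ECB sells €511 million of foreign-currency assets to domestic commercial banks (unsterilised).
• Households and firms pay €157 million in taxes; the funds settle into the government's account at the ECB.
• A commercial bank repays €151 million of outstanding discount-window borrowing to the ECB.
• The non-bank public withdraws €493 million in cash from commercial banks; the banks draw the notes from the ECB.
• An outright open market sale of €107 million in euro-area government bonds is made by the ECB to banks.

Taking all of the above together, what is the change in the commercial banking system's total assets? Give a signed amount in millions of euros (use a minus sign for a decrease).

FX sale €511 million: just an asset swap on bank balance sheets → 0.
Government account inflow €157 million: bank balance sheets shrink → −€157M.
Discount-window repayment €151 million: bank balance sheets shrink → −€151M.
Currency withdrawal €493 million: bank balance sheets shrink → −€493M.
OMO sale (to banks) €107 million: just an asset swap on bank balance sheets → 0.
Net: 0 − 157 − 151 − 493 + 0 = -€801 million.

-€801 million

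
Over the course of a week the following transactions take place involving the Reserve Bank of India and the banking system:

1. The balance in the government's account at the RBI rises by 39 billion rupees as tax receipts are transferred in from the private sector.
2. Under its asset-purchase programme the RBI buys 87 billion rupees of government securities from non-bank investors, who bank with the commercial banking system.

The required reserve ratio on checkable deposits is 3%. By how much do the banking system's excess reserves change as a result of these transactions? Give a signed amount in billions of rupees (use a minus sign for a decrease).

Government account inflow 39 billion rupees: reserves −39B, deposits −39B.
Asset purchase (from non-banks) 87 billion rupees: reserves +87B, deposits +87B.
Totals: Δreserves = +48B, Δdeposits = +48B.
Δrequired reserves = 3% × +48B = +1.44B.
Δexcess reserves = Δreserves − Δrequired = +48B − (+1.44B) = +46.56 billion.

+46.56 billion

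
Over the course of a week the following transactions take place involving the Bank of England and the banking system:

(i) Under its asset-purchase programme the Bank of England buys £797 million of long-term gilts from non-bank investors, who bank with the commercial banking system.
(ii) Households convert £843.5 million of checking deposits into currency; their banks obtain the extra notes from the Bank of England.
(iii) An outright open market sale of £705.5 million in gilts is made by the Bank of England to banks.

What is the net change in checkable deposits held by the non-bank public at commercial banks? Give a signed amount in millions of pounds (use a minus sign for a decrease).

-£46.5 million

Asset purchase (from non-banks) £797 million: non-bank counterparties' bank balances rise → +£797M.
Currency withdrawal £843.5 million: non-bank counterparties' bank balances fall → −£843.5M.
OMO sale (to banks) £705.5 million: the counterparty is a bank, so public deposits are unchanged → 0.
Net: 797 − 843.5 + 0 = -£46.5 million.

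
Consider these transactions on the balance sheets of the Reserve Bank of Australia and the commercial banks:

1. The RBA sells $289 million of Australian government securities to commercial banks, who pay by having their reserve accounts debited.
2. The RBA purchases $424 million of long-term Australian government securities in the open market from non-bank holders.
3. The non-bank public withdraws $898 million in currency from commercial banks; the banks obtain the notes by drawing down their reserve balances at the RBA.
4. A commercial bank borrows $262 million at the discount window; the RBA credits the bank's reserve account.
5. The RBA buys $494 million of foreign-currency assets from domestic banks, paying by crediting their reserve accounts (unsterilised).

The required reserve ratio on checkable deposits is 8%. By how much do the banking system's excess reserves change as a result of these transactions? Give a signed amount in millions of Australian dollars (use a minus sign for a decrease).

+$30.92 million

OMO sale (to banks) $289 million: reserves −$289M, deposits 0.
Asset purchase (from non-banks) $424 million: reserves +$424M, deposits +$424M.
Currency withdrawal $898 million: reserves −$898M, deposits −$898M.
Discount-window loan $262 million: reserves +$262M, deposits 0.
FX purchase $494 million: reserves +$494M, deposits 0.
Totals: Δreserves = −$7M, Δdeposits = −$474M.
Δrequired reserves = 8% × −$474M = −$37.92M.
Δexcess reserves = Δreserves − Δrequired = −$7M − (−$37.92M) = +$30.92 million.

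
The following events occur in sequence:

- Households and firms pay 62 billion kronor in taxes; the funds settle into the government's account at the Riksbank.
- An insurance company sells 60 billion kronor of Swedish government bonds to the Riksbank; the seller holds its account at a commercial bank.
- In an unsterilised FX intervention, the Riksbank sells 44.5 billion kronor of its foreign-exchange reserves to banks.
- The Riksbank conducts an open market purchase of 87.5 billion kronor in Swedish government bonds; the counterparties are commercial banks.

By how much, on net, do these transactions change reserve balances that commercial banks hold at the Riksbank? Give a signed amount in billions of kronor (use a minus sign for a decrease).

+41 billion

Riksbank balance sheet:
  Assets:      Securities +147.5B, Foreign assets −44.5B
  Liabilities: Bank reserves +41B, Government deposits +62B
So the change in reserve balances that commercial banks hold at the Riksbank is +41 billion.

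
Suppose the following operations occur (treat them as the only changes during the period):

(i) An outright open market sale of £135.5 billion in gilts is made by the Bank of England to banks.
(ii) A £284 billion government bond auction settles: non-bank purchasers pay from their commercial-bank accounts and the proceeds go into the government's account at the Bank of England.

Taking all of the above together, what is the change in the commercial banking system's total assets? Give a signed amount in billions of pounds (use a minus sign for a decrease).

Bank of England balance sheet:
  Assets:      Securities −£135.5B
  Liabilities: Bank reserves −£419.5B, Government deposits +£284B
Commercial banking system:
  Assets:      Reserves at CB −£419.5B, Securities +£135.5B
  Liabilities: Checkable deposits −£284B
Change in total bank assets = -£284 billion.

-£284 billion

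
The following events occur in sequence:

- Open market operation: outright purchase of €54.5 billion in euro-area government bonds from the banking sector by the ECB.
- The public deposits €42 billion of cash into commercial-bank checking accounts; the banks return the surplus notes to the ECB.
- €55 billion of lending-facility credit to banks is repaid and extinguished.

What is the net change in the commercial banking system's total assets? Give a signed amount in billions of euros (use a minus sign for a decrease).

OMO purchase (from banks) €54.5 billion: just an asset swap on bank balance sheets → 0.
Currency deposit €42 billion: bank balance sheets expand → +€42B.
Discount-window repayment €55 billion: bank balance sheets shrink → −€55B.
Net: 0 + 42 − 55 = -€13 billion.

-€13 billion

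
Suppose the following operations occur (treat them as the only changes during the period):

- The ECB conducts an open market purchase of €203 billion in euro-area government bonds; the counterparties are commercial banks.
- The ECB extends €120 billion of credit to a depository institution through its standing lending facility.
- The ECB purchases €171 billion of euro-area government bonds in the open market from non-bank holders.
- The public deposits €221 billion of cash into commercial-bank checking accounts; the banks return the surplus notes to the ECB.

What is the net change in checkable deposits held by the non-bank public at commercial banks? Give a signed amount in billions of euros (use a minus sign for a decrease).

+€392 billion

ECB balance sheet:
  Assets:      Securities +€374B, Loans to banks +€120B
  Liabilities: Bank reserves +€715B, Currency in circulation −€221B
Commercial banking system:
  Assets:      Reserves at CB +€715B, Securities −€203B
  Liabilities: Checkable deposits +€392B, Borrowings from CB +€120B
So the change in checkable deposits held by the non-bank public at commercial banks is +€392 billion.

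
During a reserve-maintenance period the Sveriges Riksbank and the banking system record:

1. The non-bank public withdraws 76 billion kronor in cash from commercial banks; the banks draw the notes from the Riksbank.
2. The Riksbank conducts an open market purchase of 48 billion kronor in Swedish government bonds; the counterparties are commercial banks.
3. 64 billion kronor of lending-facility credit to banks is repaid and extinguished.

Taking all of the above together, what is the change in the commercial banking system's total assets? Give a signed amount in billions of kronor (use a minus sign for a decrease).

Currency withdrawal 76 billion kronor: bank balance sheets shrink → −76B.
OMO purchase (from banks) 48 billion kronor: just an asset swap on bank balance sheets → 0.
Discount-window repayment 64 billion kronor: bank balance sheets shrink → −64B.
Net: −76 + 0 − 64 = -140 billion.

-140 billion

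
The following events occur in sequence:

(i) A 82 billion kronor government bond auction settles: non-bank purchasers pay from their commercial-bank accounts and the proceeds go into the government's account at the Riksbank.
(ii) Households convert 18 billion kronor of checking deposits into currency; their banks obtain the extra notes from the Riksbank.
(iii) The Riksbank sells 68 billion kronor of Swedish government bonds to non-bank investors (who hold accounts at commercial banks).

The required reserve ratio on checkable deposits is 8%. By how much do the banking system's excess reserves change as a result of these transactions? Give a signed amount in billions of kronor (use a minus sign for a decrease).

-154.56 billion

Government account inflow 82 billion kronor: reserves −82B, deposits −82B.
Currency withdrawal 18 billion kronor: reserves −18B, deposits −18B.
Asset sale (to non-banks) 68 billion kronor: reserves −68B, deposits −68B.
Totals: Δreserves = −168B, Δdeposits = −168B.
Δrequired reserves = 8% × −168B = −13.44B.
Δexcess reserves = Δreserves − Δrequired = −168B − (−13.44B) = -154.56 billion.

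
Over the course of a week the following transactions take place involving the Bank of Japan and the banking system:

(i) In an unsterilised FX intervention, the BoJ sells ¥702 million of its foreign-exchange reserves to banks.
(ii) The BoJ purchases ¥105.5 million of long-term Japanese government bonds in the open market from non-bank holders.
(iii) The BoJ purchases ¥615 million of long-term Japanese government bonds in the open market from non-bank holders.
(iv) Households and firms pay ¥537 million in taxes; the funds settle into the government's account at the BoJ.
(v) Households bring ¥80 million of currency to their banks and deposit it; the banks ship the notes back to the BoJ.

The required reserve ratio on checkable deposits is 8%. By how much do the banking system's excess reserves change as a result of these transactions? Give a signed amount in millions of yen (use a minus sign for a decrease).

-¥459.58 million

FX sale ¥702 million: reserves −¥702M, deposits 0.
Asset purchase (from non-banks) ¥105.5 million: reserves +¥105.5M, deposits +¥105.5M.
Asset purchase (from non-banks) ¥615 million: reserves +¥615M, deposits +¥615M.
Government account inflow ¥537 million: reserves −¥537M, deposits −¥537M.
Currency deposit ¥80 million: reserves +¥80M, deposits +¥80M.
Totals: Δreserves = −¥438.5M, Δdeposits = +¥263.5M.
Δrequired reserves = 8% × +¥263.5M = +¥21.08M.
Δexcess reserves = Δreserves − Δrequired = −¥438.5M − (+¥21.08M) = -¥459.58 million.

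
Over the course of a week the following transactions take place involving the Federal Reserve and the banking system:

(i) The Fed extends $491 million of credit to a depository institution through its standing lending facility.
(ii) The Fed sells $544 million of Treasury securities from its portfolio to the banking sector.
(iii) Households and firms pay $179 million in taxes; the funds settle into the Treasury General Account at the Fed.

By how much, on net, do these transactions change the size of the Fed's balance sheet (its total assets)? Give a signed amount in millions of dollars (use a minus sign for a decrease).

-$53 million

Fed balance sheet:
  Assets:      Securities −$544M, Loans to banks +$491M
  Liabilities: Bank reserves −$232M, Government deposits +$179M
Change in total Fed assets = -$53 million.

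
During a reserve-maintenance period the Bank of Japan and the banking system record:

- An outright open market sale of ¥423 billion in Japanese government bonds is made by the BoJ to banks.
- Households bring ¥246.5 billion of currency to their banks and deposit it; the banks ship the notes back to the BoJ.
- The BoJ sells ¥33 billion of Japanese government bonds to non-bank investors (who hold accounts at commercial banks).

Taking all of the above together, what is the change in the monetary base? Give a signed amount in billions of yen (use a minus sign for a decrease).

-¥456 billion

OMO sale (to banks) ¥423 billion: BoJ balance sheet contracts → −¥423B.
Currency deposit ¥246.5 billion: just a shift between currency and reserves — both are base money → 0.
Asset sale (to non-banks) ¥33 billion: BoJ balance sheet contracts → −¥33B.
Net: −423 + 0 − 33 = -¥456 billion.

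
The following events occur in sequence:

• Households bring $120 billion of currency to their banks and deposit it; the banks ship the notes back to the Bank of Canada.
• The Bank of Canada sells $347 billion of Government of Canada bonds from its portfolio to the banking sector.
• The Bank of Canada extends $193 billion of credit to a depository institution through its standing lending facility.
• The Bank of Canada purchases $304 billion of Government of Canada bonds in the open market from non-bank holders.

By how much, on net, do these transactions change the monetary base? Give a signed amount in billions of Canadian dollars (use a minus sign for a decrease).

Bank of Canada balance sheet:
  Assets:      Securities −$43B, Loans to banks +$193B
  Liabilities: Bank reserves +$270B, Currency in circulation −$120B
Monetary base = currency + reserves: −$120B + (+$270B) = +$150 billion.

+$150 billion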